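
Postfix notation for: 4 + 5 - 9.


Left to right (same or higher precedence on left)
Postfix: 4 5 + 9 -


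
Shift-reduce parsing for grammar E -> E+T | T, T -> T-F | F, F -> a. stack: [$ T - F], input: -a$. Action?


handle 'T-F' on top
Action: reduce (T -> T-F)


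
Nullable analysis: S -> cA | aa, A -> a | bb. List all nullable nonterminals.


A nonterminal is nullable iff some alternative derives ε (directly, or every symbol in it is nullable)
Nullable: {}


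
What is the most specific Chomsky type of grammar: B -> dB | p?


Right-linear: every RHS is a terminal or a terminal followed by one nonterminal
Classification: Type 3 (Regular)


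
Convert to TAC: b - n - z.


Break into single-operator statements:
t1 = b - n
t2 = t1 - z


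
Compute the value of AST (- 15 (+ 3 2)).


Evaluate inner: (+ 3 2) = 5
Evaluate root: (- 15 5) = 10
Result: 10


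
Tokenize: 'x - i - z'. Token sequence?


Scan left to right, longest-match per lexeme
Tokens: ID(x), OP(-), ID(i), OP(-), ID(z)


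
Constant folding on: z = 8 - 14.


8 - 14 = -6 at compile time
Optimized: z = -6


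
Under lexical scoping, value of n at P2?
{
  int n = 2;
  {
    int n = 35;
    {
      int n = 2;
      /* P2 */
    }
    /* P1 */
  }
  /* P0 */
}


n declared in the same block as P2
n = 2


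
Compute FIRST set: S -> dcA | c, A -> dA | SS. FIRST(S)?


Per alternative of S: FIRST(dcA) = {d}; FIRST(c) = {c}
FIRST(S) = {c, d}


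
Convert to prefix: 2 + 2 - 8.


left-to-right (same/higher precedence on left): tree is (- (+ 2 2) 8)
Prefix: - + 2 2 8


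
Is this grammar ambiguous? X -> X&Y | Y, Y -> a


precedence layered via separate nonterminal Y: deterministic
Unambiguous


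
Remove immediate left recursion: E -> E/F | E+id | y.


Left-recursive alternatives: E/F, E+id; non-recursive: y
Introduce E': E -> yE', E' -> /FE' | +idE' | ε


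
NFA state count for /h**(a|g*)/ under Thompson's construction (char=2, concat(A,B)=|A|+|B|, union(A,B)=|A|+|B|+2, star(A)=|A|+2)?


Syntax tree has 3 char leaf(s), 1 union(s), 3 star(s)
chars contribute 3×2 = 6; each union adds +2; each star adds +2
Total: 6 + 2 + 6 = 14 states


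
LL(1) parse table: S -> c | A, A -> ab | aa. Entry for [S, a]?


For [S, a]: 'a' ∈ FIRST(A)
Entry: S -> A


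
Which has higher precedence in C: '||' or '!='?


'!=' is equality (level 6); '||' is logical OR (level 1)
Higher level binds tighter
'!=' has higher precedence than '||'


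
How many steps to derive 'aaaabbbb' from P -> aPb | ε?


Derivation: P => aPb => aaPbb => aaaPbbb => aaaaPbbbb => aaaabbbb
Steps: 5


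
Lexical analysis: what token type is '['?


Pattern: delimiter/punctuation
Type: PUNCTUATION


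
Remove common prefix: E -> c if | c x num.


Common prefix: 'c'
Factored: E -> c E', E' -> if | x num


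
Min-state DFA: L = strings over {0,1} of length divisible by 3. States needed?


Track length mod 3: states 0..2, accept at 0
Minimal DFA: 3 states


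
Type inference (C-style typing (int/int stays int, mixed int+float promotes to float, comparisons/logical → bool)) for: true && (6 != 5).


Operand types: bool && bool
Rule: logical operators take bool operands and yield bool
Result type: bool


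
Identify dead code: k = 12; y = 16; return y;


k is assigned but never read
Dead: 'k = 12'


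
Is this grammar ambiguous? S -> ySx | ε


balanced y^n…x^n: each string has a unique parse
Unambiguous


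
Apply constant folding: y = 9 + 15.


9 + 15 = 24 at compile time
Optimized: y = 24


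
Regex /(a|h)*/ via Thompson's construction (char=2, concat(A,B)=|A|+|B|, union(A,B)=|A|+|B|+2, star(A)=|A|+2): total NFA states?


Syntax tree has 2 char leaf(s), 1 union(s), 1 star(s)
chars contribute 2×2 = 4; each union adds +2; each star adds +2
Total: 4 + 2 + 2 = 8 states


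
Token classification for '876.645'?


Pattern: digits with a decimal point
Type: FLOAT_LITERAL


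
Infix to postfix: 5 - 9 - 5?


Left to right (same or higher precedence on left)
Postfix: 5 9 - 5 -


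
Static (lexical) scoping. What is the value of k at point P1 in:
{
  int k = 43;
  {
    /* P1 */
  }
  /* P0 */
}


P1's block does not declare k; resolves to the enclosing declaration at depth 0
k = 43


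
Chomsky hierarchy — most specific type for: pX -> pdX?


LHS has context (more than one symbol) and |LHS| ≤ |RHS|
Classification: Type 1 (Context-Sensitive)


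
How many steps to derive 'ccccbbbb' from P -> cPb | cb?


Derivation: P => cPb => ccPbb => cccPbbb => ccccbbbb
Steps: 4


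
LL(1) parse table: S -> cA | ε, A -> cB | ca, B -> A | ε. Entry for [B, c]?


For [B, c]: 'c' ∈ FIRST(A)
Entry: B -> A


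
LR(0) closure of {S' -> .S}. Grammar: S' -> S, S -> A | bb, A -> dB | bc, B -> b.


Start: S' -> .S
For each item with dot before a nonterminal B, add B -> .γ for every B-production
Closure: [S' -> .S, S -> .A, S -> .bb, A -> .dB, A -> .bc]


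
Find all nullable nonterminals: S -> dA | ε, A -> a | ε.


A nonterminal is nullable iff some alternative derives ε (directly, or every symbol in it is nullable)
Nullable: {A, S}


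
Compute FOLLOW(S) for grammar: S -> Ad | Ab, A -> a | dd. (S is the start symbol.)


$ ∈ FOLLOW(S). For each A -> αBβ: add FIRST(β)\{ε} to FOLLOW(B); if β nullable, add FOLLOW(A).
FOLLOW(S) = {$}


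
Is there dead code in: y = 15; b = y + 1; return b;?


y is read by b's definition; b is returned
No dead code


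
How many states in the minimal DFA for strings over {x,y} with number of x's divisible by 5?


Track (count of x) mod 5: states 0..4, accept at 0
Minimal DFA: 5 states


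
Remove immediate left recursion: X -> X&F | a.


Left-recursive alternatives: X&F; non-recursive: a
Introduce X': X -> aX', X' -> &FX' | ε


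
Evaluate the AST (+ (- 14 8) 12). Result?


Evaluate inner: (- 14 8) = 6
Evaluate root: (+ 6 12) = 18
Result: 18


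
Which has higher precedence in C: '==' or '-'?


'-' is additive (level 9); '==' is equality (level 6)
Higher level binds tighter
'-' has higher precedence than '=='


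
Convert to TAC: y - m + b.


Break into single-operator statements:
t1 = y - m
t2 = t1 + b


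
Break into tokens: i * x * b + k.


Scan left to right, longest-match per lexeme
Tokens: ID(i), OP(*), ID(x), OP(*), ID(b), OP(+), ID(k)


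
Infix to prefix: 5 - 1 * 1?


'*' binds tighter: tree is (- 5 (* 1 1))
Prefix: - 5 * 1 1


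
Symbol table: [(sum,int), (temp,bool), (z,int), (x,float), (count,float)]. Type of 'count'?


Lookup 'count' → type float


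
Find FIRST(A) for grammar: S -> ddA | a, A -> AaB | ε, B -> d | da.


Per alternative of A: FIRST(AaB) = {a}; FIRST(ε) = {ε}
FIRST(A) = {a, ε}


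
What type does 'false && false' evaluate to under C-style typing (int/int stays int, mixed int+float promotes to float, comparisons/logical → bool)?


Operand types: bool && bool
Rule: logical operators take bool operands and yield bool
Result type: bool


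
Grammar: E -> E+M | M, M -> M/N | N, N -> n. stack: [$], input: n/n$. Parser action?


no handle on stack; shift 'n'
Action: shift


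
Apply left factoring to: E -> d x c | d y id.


Common prefix: 'd'
Factored: E -> d E', E' -> x c | y id


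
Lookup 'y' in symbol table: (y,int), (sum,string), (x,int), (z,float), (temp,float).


Lookup 'y' → type int


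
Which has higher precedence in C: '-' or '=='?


'-' is additive (level 9); '==' is equality (level 6)
Higher level binds tighter
'-' has higher precedence than '=='


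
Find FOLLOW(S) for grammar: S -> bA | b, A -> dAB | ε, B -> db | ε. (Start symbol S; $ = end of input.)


$ ∈ FOLLOW(S). For each A -> αBβ: add FIRST(β)\{ε} to FOLLOW(B); if β nullable, add FOLLOW(A).
FOLLOW(S) = {$}


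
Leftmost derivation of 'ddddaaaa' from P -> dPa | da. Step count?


Derivation: P => dPa => ddPaa => dddPaaa => ddddaaaa
Steps: 4


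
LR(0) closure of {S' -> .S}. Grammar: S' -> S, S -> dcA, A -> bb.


Start: S' -> .S
For each item with dot before a nonterminal B, add B -> .γ for every B-production
Closure: [S' -> .S, S -> .dcA]


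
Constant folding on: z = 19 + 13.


19 + 13 = 32 at compile time
Optimized: z = 32


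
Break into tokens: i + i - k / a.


Scan left to right, longest-match per lexeme
Tokens: ID(i), OP(+), ID(i), OP(-), ID(k), OP(/), ID(a)


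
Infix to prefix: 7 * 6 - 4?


left-to-right (same/higher precedence on left): tree is (- (* 7 6) 4)
Prefix: - * 7 6 4


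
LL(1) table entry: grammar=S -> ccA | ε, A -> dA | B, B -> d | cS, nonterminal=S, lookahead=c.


For [S, c]: 'c' ∈ FIRST(ccA)
Entry: S -> ccA


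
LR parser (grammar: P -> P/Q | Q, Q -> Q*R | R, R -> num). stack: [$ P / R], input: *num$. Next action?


'R' (not preceded by Q*) is the handle for Q -> R
Action: reduce (Q -> R)


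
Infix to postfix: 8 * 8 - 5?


Left to right (same or higher precedence on left)
Postfix: 8 8 * 5 -


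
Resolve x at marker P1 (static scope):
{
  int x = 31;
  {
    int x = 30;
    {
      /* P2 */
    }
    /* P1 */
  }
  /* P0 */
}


x declared in the same block as P1
x = 30


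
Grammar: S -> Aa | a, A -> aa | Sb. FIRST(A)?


Per alternative of A: FIRST(aa) = {a}; FIRST(Sb) = {a}
FIRST(A) = {a}


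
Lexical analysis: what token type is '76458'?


Pattern: digits only
Type: INTEGER_LITERAL


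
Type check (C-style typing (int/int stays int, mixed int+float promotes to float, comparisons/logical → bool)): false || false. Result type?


Operand types: bool || bool
Rule: logical operators take bool operands and yield bool
Result type: bool


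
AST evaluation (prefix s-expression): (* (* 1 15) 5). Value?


Evaluate inner: (* 1 15) = 15
Evaluate root: (* 15 5) = 75
Result: 75


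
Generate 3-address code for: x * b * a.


Break into single-operator statements:
t1 = x * b
t2 = t1 * a


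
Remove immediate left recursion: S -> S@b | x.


Left-recursive alternatives: S@b; non-recursive: x
Introduce S': S -> xS', S' -> @bS' | ε


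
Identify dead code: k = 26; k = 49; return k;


first assignment to k is overwritten before any read
Dead: 'k = 26'


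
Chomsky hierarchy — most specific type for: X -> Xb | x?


Left-linear: every RHS is a terminal or one nonterminal followed by a terminal
Classification: Type 3 (Regular)


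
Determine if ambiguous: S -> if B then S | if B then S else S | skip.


dangling else: 'if B then if B then skip else skip' parses two ways
Ambiguous


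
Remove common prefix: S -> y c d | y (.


Common prefix: 'y'
Factored: S -> y S', S' -> c d | (


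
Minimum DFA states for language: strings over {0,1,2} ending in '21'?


Track the longest suffix of input matching a prefix of '21': 3 classes (prefixes of length 0..2)
Minimal DFA: 3 states


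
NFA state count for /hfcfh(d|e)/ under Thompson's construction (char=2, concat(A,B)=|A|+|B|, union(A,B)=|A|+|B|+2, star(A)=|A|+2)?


Syntax tree has 7 char leaf(s), 1 union(s), 0 star(s)
chars contribute 7×2 = 14; each union adds +2; each star adds +2
Total: 14 + 2 + 0 = 16 states


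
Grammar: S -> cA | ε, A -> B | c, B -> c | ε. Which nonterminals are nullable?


A nonterminal is nullable iff some alternative derives ε (directly, or every symbol in it is nullable)
Nullable: {A, B, S}


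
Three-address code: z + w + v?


Break into single-operator statements:
t1 = z + w
t2 = t1 + v


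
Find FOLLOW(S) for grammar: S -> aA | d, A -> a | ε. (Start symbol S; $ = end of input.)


$ ∈ FOLLOW(S). For each A -> αBβ: add FIRST(β)\{ε} to FOLLOW(B); if β nullable, add FOLLOW(A).
FOLLOW(S) = {$}


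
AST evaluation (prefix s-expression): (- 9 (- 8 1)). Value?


Evaluate inner: (- 8 1) = 7
Evaluate root: (- 9 7) = 2
Result: 2


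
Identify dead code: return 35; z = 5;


statement follows a return and is unreachable
Dead: 'z = 5'


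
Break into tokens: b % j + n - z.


Scan left to right, longest-match per lexeme
Tokens: ID(b), OP(%), ID(j), OP(+), ID(n), OP(-), ID(z)


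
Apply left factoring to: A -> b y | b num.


Common prefix: 'b'
Factored: A -> b A', A' -> y | num


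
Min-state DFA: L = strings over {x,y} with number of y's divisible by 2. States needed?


Track (count of y) mod 2: states 0..1, accept at 0
Minimal DFA: 2 states


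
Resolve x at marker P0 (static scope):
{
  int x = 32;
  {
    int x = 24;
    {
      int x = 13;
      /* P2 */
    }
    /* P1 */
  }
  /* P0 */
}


x declared in the same block as P0
x = 32


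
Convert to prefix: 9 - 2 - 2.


left-to-right (same/higher precedence on left): tree is (- (- 9 2) 2)
Prefix: - - 9 2 2


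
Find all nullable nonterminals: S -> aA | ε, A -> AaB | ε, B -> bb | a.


A nonterminal is nullable iff some alternative derives ε (directly, or every symbol in it is nullable)
Nullable: {A, S}


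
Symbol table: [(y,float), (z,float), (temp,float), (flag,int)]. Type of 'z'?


Lookup 'z' → type float


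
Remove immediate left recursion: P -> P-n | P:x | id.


Left-recursive alternatives: P-n, P:x; non-recursive: id
Introduce P': P -> idP', P' -> -nP' | :xP' | ε


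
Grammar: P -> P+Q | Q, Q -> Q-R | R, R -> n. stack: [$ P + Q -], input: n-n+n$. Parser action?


no handle; shift 'n'
Action: shift


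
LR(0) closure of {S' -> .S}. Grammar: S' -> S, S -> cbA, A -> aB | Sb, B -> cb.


Start: S' -> .S
For each item with dot before a nonterminal B, add B -> .γ for every B-production
Closure: [S' -> .S, S -> .cbA]


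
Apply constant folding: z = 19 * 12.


19 * 12 = 228 at compile time
Optimized: z = 228


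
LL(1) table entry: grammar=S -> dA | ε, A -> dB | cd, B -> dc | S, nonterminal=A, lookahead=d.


For [A, d]: 'd' ∈ FIRST(dB)
Entry: A -> dB


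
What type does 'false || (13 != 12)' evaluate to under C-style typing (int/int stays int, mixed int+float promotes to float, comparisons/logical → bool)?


Operand types: bool || bool
Rule: logical operators take bool operands and yield bool
Result type: bool


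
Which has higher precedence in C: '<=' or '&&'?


'<=' is relational (level 7); '&&' is logical AND (level 2)
Higher level binds tighter
'<=' has higher precedence than '&&'


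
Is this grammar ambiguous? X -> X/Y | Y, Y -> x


precedence layered via separate nonterminal Y: deterministic
Unambiguous


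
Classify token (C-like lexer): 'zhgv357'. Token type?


Pattern: letter/underscore followed by alphanumerics, not a keyword
Type: IDENTIFIER


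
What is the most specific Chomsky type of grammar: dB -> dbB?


LHS has context (more than one symbol) and |LHS| ≤ |RHS|
Classification: Type 1 (Context-Sensitive)


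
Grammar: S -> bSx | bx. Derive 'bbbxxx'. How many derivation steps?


Derivation: S => bSx => bbSxx => bbbxxx
Steps: 3


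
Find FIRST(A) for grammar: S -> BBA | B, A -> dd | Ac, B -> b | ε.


Per alternative of A: FIRST(dd) = {d}; FIRST(Ac) = {d}
FIRST(A) = {d}


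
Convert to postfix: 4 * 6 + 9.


Left to right (same or higher precedence on left)
Postfix: 4 6 * 9 +


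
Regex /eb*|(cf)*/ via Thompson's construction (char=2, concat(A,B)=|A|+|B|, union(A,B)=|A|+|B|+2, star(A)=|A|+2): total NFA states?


Syntax tree has 4 char leaf(s), 1 union(s), 2 star(s)
chars contribute 4×2 = 8; each union adds +2; each star adds +2
Total: 8 + 2 + 4 = 14 states


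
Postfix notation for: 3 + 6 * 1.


* has higher precedence, evaluate 6*1 first
Postfix: 3 6 1 * +


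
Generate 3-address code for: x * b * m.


Break into single-operator statements:
t1 = x * b
t2 = t1 * m


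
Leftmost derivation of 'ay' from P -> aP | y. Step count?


Derivation: P => aP => ay
Steps: 2


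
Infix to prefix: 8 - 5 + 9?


left-to-right (same/higher precedence on left): tree is (+ (- 8 5) 9)
Prefix: + - 8 5 9


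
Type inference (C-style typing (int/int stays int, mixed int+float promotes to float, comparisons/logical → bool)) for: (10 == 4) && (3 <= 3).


Operand types: bool && bool
Rule: logical operators take bool operands and yield bool
Result type: bool


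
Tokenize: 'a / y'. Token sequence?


Scan left to right, longest-match per lexeme
Tokens: ID(a), OP(/), ID(y)


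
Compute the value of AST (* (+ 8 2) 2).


Evaluate inner: (+ 8 2) = 10
Evaluate root: (* 10 2) = 20
Result: 20


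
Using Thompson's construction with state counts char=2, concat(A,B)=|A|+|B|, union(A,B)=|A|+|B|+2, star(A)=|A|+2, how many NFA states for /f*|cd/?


Syntax tree has 3 char leaf(s), 1 union(s), 1 star(s)
chars contribute 3×2 = 6; each union adds +2; each star adds +2
Total: 6 + 2 + 2 = 10 states


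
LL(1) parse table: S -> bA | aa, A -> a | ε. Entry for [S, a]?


For [S, a]: 'a' ∈ FIRST(aa)
Entry: S -> aa


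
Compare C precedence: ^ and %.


'%' is multiplicative (level 10); '^' is bitwise XOR (level 4)
Higher level binds tighter
'%' has higher precedence than '^'


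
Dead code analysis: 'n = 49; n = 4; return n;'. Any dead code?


first assignment to n is overwritten before any read
Dead: 'n = 49'


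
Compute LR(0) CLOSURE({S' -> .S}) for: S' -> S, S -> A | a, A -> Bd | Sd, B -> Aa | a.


Start: S' -> .S
For each item with dot before a nonterminal B, add B -> .γ for every B-production
Closure: [S' -> .S, S -> .A, S -> .a, A -> .Bd, A -> .Sd, B -> .Aa, B -> .a]


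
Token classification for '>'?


Pattern: operator symbol
Type: OPERATOR


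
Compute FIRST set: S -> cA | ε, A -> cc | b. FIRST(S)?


Per alternative of S: FIRST(cA) = {c}; FIRST(ε) = {ε}
FIRST(S) = {c, ε}


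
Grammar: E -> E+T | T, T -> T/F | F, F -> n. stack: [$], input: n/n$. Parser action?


no handle on stack; shift 'n'
Action: shift


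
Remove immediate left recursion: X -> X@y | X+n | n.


Left-recursive alternatives: X@y, X+n; non-recursive: n
Introduce X': X -> nX', X' -> @yX' | +nX' | ε


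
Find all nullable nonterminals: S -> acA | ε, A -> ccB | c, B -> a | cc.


A nonterminal is nullable iff some alternative derives ε (directly, or every symbol in it is nullable)
Nullable: {S}


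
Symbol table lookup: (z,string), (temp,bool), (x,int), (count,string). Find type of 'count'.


Lookup 'count' → type string


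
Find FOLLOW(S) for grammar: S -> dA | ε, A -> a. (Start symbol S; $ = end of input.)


$ ∈ FOLLOW(S). For each A -> αBβ: add FIRST(β)\{ε} to FOLLOW(B); if β nullable, add FOLLOW(A).
FOLLOW(S) = {$}


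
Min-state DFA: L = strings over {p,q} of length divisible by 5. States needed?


Track length mod 5: states 0..4, accept at 0
Minimal DFA: 5 states


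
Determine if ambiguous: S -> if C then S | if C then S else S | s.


dangling else: 'if C then if C then s else s' parses two ways
Ambiguous


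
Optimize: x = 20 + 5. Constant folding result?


20 + 5 = 25 at compile time
Optimized: x = 25


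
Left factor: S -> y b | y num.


Common prefix: 'y'
Factored: S -> y S', S' -> b | num


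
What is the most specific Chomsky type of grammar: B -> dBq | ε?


Single nonterminal LHS, but d^n q^n is not regular
Classification: Type 2 (Context-Free)


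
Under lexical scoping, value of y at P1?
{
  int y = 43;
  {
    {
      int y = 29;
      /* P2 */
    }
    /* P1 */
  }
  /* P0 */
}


P1's block does not declare y; resolves to the enclosing declaration at depth 0
y = 43


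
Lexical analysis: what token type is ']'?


Pattern: delimiter/punctuation
Type: PUNCTUATION


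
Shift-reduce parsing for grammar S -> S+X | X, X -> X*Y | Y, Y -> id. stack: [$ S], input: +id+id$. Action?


shift '+' to continue S -> S+X
Action: shift


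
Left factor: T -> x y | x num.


Common prefix: 'x'
Factored: T -> x T', T' -> y | num


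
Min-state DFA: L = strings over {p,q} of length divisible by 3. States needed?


Track length mod 3: states 0..2, accept at 0
Minimal DFA: 3 states


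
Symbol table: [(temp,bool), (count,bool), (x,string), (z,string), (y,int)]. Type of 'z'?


Lookup 'z' → type string


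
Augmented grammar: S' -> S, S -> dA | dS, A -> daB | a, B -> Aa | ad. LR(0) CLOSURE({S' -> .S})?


Start: S' -> .S
For each item with dot before a nonterminal B, add B -> .γ for every B-production
Closure: [S' -> .S, S -> .dA, S -> .dS]


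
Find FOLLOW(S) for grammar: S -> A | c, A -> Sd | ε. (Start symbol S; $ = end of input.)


$ ∈ FOLLOW(S). For each A -> αBβ: add FIRST(β)\{ε} to FOLLOW(B); if β nullable, add FOLLOW(A).
FOLLOW(S) = {$, d}


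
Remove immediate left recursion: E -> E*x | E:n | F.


Left-recursive alternatives: E*x, E:n; non-recursive: F
Introduce E': E -> FE', E' -> *xE' | :nE' | ε


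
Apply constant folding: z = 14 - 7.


14 - 7 = 7 at compile time
Optimized: z = 7


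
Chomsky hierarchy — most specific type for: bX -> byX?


LHS has context (more than one symbol) and |LHS| ≤ |RHS|
Classification: Type 1 (Context-Sensitive)


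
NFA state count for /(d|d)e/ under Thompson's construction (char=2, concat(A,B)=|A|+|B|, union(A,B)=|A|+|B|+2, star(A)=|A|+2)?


Syntax tree has 3 char leaf(s), 1 union(s), 0 star(s)
chars contribute 3×2 = 6; each union adds +2; each star adds +2
Total: 6 + 2 + 0 = 8 states


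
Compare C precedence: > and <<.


'<<' is shift (level 8); '>' is relational (level 7)
Higher level binds tighter
'<<' has higher precedence than '>'


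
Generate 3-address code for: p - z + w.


Break into single-operator statements:
t1 = p - z
t2 = t1 + w


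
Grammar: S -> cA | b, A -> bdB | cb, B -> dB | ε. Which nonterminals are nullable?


A nonterminal is nullable iff some alternative derives ε (directly, or every symbol in it is nullable)
Nullable: {B}


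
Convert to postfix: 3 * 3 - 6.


Left to right (same or higher precedence on left)
Postfix: 3 3 * 6 -


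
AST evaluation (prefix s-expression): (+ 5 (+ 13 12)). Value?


Evaluate inner: (+ 13 12) = 25
Evaluate root: (+ 5 25) = 30
Result: 30


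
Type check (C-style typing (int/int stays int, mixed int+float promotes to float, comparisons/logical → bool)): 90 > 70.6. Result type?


Operand types: int > float
Rule: comparison yields bool
Result type: bool


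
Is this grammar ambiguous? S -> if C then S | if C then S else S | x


dangling else: 'if C then if C then x else x' parses two ways
Ambiguous


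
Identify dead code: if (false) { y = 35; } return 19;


condition is constant false, so the whole block is unreachable
Dead: 'if (false) { y = 35; }'


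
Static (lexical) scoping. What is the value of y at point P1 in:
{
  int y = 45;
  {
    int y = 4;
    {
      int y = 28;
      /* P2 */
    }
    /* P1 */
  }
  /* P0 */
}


y declared in the same block as P1
y = 4


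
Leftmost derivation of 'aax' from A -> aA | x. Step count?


Derivation: A => aA => aaA => aax
Steps: 3


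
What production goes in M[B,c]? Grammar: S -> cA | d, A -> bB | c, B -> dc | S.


For [B, c]: 'c' ∈ FIRST(S)
Entry: B -> S


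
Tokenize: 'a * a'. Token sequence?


Scan left to right, longest-match per lexeme
Tokens: ID(a), OP(*), ID(a)


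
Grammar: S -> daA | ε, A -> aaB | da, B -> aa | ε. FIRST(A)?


Per alternative of A: FIRST(aaB) = {a}; FIRST(da) = {d}
FIRST(A) = {a, d}


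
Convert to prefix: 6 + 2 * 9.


'*' binds tighter: tree is (+ 6 (* 2 9))
Prefix: + 6 * 2 9


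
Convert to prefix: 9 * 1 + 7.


left-to-right (same/higher precedence on left): tree is (+ (* 9 1) 7)
Prefix: + * 9 1 7


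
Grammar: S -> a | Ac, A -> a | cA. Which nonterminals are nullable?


A nonterminal is nullable iff some alternative derives ε (directly, or every symbol in it is nullable)
Nullable: {}


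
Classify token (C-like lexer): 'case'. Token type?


Pattern: reserved word
Type: KEYWORD


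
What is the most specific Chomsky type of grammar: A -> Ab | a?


Left-linear: every RHS is a terminal or one nonterminal followed by a terminal
Classification: Type 3 (Regular)


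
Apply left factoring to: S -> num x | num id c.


Common prefix: 'num'
Factored: S -> num S', S' -> x | id c


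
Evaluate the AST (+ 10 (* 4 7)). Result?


Evaluate inner: (* 4 7) = 28
Evaluate root: (+ 10 28) = 38
Result: 38


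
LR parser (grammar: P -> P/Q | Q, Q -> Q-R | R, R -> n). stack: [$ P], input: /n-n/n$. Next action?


shift '/' to continue P -> P/Q
Action: shift


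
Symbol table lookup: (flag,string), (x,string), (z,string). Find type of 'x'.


Lookup 'x' → type string


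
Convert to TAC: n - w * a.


Break into single-operator statements:
t1 = w * a
t2 = n - t1


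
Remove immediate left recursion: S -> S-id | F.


Left-recursive alternatives: S-id; non-recursive: F
Introduce S': S -> FS', S' -> -idS' | ε


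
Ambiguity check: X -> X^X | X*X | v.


'v^v*v' has two parse trees (no precedence encoded between ^ and *)
Ambiguous


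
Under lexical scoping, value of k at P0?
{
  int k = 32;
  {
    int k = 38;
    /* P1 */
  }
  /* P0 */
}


k declared in the same block as P0
k = 32


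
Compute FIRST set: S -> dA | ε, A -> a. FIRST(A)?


Per alternative of A: FIRST(a) = {a}
FIRST(A) = {a}


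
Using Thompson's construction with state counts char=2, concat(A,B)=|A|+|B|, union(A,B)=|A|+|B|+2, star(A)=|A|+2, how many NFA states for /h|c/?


Syntax tree has 2 char leaf(s), 1 union(s), 0 star(s)
chars contribute 2×2 = 4; each union adds +2; each star adds +2
Total: 4 + 2 + 0 = 6 states


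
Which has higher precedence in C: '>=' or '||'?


'>=' is relational (level 7); '||' is logical OR (level 1)
Higher level binds tighter
'>=' has higher precedence than '||'


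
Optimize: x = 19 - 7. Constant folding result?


19 - 7 = 12 at compile time
Optimized: x = 12


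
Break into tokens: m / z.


Scan left to right, longest-match per lexeme
Tokens: ID(m), OP(/), ID(z)


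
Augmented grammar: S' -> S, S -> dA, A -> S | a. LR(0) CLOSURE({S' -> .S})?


Start: S' -> .S
For each item with dot before a nonterminal B, add B -> .γ for every B-production
Closure: [S' -> .S, S -> .dA]


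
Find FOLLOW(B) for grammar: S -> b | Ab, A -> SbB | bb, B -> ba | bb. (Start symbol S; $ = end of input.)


$ ∈ FOLLOW(S). For each A -> αBβ: add FIRST(β)\{ε} to FOLLOW(B); if β nullable, add FOLLOW(A).
FOLLOW(B) = {b}


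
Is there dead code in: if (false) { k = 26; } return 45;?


condition is constant false, so the whole block is unreachable
Dead: 'if (false) { k = 26; }'


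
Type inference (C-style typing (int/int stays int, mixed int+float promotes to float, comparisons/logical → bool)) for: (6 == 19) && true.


Operand types: bool && bool
Rule: logical operators take bool operands and yield bool
Result type: bool


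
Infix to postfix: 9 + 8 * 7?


* has higher precedence, evaluate 8*7 first
Postfix: 9 8 7 * +


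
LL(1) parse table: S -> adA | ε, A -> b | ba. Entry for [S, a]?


For [S, a]: 'a' ∈ FIRST(adA)
Entry: S -> adA


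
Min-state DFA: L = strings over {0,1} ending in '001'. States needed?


Track the longest suffix of input matching a prefix of '001': 4 classes (prefixes of length 0..3)
Minimal DFA: 4 states


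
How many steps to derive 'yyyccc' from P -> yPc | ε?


Derivation: P => yPc => yyPcc => yyyPccc => yyyccc
Steps: 4


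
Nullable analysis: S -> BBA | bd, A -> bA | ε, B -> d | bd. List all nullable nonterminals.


A nonterminal is nullable iff some alternative derives ε (directly, or every symbol in it is nullable)
Nullable: {A}


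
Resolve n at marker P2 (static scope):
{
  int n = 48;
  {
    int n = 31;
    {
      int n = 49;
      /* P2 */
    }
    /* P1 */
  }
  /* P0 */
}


n declared in the same block as P2
n = 49


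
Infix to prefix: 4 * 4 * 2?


left-to-right (same/higher precedence on left): tree is (* (* 4 4) 2)
Prefix: * * 4 4 2


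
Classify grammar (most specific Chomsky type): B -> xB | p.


Right-linear: every RHS is a terminal or a terminal followed by one nonterminal
Classification: Type 3 (Regular)


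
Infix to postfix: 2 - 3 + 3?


Left to right (same or higher precedence on left)
Postfix: 2 3 - 3 +


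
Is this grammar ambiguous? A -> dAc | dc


balanced d^n…c^n: each string has a unique parse
Unambiguous


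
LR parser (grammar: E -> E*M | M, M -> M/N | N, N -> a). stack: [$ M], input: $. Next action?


lookahead ∉ {/} so M won't extend; reduce E -> M
Action: reduce (E -> M)


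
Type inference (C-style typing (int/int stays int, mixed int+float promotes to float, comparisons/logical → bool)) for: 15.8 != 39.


Operand types: float != int
Rule: comparison yields bool
Result type: bool


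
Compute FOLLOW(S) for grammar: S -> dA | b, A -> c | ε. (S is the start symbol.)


$ ∈ FOLLOW(S). For each A -> αBβ: add FIRST(β)\{ε} to FOLLOW(B); if β nullable, add FOLLOW(A).
FOLLOW(S) = {$}


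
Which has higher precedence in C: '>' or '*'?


'*' is multiplicative (level 10); '>' is relational (level 7)
Higher level binds tighter
'*' has higher precedence than '>'


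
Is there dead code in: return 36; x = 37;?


statement follows a return and is unreachable
Dead: 'x = 37'


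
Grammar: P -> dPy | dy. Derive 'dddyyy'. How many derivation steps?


Derivation: P => dPy => ddPyy => dddyyy
Steps: 3


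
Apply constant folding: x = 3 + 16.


3 + 16 = 19 at compile time
Optimized: x = 19


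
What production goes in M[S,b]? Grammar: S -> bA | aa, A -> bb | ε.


For [S, b]: 'b' ∈ FIRST(bA)
Entry: S -> bA


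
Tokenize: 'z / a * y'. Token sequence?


Scan left to right, longest-match per lexeme
Tokens: ID(z), OP(/), ID(a), OP(*), ID(y)


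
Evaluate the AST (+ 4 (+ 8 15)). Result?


Evaluate inner: (+ 8 15) = 23
Evaluate root: (+ 4 23) = 27
Result: 27


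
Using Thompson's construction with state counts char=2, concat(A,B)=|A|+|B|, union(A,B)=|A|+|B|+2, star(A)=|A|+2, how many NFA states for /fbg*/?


Syntax tree has 3 char leaf(s), 0 union(s), 1 star(s)
chars contribute 3×2 = 6; each union adds +2; each star adds +2
Total: 6 + 0 + 2 = 8 states


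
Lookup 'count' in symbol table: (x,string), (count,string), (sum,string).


Lookup 'count' → type string


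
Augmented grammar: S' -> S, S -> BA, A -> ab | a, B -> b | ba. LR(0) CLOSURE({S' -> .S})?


Start: S' -> .S
For each item with dot before a nonterminal B, add B -> .γ for every B-production
Closure: [S' -> .S, S -> .BA, B -> .b, B -> .ba]


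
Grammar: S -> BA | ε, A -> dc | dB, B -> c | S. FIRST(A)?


Per alternative of A: FIRST(dc) = {d}; FIRST(dB) = {d}
FIRST(A) = {d}


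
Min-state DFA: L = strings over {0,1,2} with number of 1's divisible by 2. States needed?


Track (count of 1) mod 2: states 0..1, accept at 0
Minimal DFA: 2 states


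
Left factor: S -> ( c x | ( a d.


Common prefix: '('
Factored: S -> ( S', S' -> c x | a d


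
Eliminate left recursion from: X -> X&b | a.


Left-recursive alternatives: X&b; non-recursive: a
Introduce X': X -> aX', X' -> &bX' | ε


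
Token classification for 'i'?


Pattern: letter/underscore followed by alphanumerics, not a keyword
Type: IDENTIFIER


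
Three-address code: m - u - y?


Break into single-operator statements:
t1 = m - u
t2 = t1 - y


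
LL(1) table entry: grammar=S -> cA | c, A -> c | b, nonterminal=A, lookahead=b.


For [A, b]: 'b' ∈ FIRST(b)
Entry: A -> b


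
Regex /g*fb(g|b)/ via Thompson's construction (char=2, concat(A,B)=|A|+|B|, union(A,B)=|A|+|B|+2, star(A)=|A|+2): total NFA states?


Syntax tree has 5 char leaf(s), 1 union(s), 1 star(s)
chars contribute 5×2 = 10; each union adds +2; each star adds +2
Total: 10 + 2 + 2 = 14 states


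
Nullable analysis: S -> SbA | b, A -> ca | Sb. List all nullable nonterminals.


A nonterminal is nullable iff some alternative derives ε (directly, or every symbol in it is nullable)
Nullable: {}


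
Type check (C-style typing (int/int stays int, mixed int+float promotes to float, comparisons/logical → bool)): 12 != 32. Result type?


Operand types: int != int
Rule: comparison yields bool
Result type: bool


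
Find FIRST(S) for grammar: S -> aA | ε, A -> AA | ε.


Per alternative of S: FIRST(aA) = {a}; FIRST(ε) = {ε}
FIRST(S) = {a, ε}


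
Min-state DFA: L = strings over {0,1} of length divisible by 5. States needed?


Track length mod 5: states 0..4, accept at 0
Minimal DFA: 5 states


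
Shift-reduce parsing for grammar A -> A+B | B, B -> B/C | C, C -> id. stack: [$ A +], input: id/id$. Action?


no handle ('A+' is not any RHS); shift 'id'
Action: shift


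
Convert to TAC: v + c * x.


Break into single-operator statements:
t1 = c * x
t2 = v + t1


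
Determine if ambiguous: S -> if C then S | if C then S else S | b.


dangling else: 'if C then if C then b else b' parses two ways
Ambiguous


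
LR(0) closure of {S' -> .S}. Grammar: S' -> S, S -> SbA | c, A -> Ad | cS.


Start: S' -> .S
For each item with dot before a nonterminal B, add B -> .γ for every B-production
Closure: [S' -> .S, S -> .SbA, S -> .c]


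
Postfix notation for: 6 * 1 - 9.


Left to right (same or higher precedence on left)
Postfix: 6 1 * 9 -


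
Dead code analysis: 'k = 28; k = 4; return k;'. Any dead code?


first assignment to k is overwritten before any read
Dead: 'k = 28'


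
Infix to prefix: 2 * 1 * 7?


left-to-right (same/higher precedence on left): tree is (* (* 2 1) 7)
Prefix: * * 2 1 7


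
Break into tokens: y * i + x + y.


Scan left to right, longest-match per lexeme
Tokens: ID(y), OP(*), ID(i), OP(+), ID(x), OP(+), ID(y)


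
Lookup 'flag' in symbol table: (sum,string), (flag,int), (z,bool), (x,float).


Lookup 'flag' → type int


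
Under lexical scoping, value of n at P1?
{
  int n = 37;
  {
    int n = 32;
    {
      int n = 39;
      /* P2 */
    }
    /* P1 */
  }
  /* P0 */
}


n declared in the same block as P1
n = 32


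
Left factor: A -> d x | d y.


Common prefix: 'd'
Factored: A -> d A', A' -> x | y


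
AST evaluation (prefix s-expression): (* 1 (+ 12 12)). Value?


Evaluate inner: (+ 12 12) = 24
Evaluate root: (* 1 24) = 24
Result: 24


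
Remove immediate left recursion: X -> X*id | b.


Left-recursive alternatives: X*id; non-recursive: b
Introduce X': X -> bX', X' -> *idX' | ε


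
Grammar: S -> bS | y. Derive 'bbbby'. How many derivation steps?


Derivation: S => bS => bbS => bbbS => bbbbS => bbbby
Steps: 5


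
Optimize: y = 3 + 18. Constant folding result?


3 + 18 = 21 at compile time
Optimized: y = 21


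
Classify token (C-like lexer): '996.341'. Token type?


Pattern: digits with a decimal point
Type: FLOAT_LITERAL


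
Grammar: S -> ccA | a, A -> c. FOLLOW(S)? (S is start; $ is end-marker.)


$ ∈ FOLLOW(S). For each A -> αBβ: add FIRST(β)\{ε} to FOLLOW(B); if β nullable, add FOLLOW(A).
FOLLOW(S) = {$}


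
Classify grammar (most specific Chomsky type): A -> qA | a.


Right-linear: every RHS is a terminal or a terminal followed by one nonterminal
Classification: Type 3 (Regular)


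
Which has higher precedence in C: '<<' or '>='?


'<<' is shift (level 8); '>=' is relational (level 7)
Higher level binds tighter
'<<' has higher precedence than '>='


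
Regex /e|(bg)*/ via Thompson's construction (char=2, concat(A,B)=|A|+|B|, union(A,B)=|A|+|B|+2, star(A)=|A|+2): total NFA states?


Syntax tree has 3 char leaf(s), 1 union(s), 1 star(s)
chars contribute 3×2 = 6; each union adds +2; each star adds +2
Total: 6 + 2 + 2 = 10 states


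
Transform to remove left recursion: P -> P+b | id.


Left-recursive alternatives: P+b; non-recursive: id
Introduce P': P -> idP', P' -> +bP' | ε


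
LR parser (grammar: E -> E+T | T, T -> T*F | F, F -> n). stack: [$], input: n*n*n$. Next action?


no handle on stack; shift 'n'
Action: shift


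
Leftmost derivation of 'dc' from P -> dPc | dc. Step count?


Derivation: P => dc
Steps: 1


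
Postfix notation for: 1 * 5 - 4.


Left to right (same or higher precedence on left)
Postfix: 1 5 * 4 -


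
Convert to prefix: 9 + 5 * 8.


'*' binds tighter: tree is (+ 9 (* 5 8))
Prefix: + 9 * 5 8


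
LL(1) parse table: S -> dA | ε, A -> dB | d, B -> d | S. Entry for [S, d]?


For [S, d]: 'd' ∈ FIRST(dA)
Entry: S -> dA


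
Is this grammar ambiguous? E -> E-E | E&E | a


'a-a&a' has two parse trees (no precedence encoded between - and &)
Ambiguous


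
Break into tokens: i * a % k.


Scan left to right, longest-match per lexeme
Tokens: ID(i), OP(*), ID(a), OP(%), ID(k)


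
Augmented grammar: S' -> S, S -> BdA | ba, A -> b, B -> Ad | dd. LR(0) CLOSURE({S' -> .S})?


Start: S' -> .S
For each item with dot before a nonterminal B, add B -> .γ for every B-production
Closure: [S' -> .S, S -> .BdA, S -> .ba, B -> .Ad, B -> .dd, A -> .b]


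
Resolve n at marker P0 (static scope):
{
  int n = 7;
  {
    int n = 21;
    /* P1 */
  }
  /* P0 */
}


n declared in the same block as P0
n = 7


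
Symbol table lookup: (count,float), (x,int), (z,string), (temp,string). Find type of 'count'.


Lookup 'count' → type float


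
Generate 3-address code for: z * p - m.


Break into single-operator statements:
t1 = z * p
t2 = t1 - m


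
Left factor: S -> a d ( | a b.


Common prefix: 'a'
Factored: S -> a S', S' -> d ( | b


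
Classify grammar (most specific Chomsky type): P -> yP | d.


Right-linear: every RHS is a terminal or a terminal followed by one nonterminal
Classification: Type 3 (Regular)


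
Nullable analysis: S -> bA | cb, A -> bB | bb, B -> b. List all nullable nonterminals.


A nonterminal is nullable iff some alternative derives ε (directly, or every symbol in it is nullable)
Nullable: {}


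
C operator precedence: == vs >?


'>' is relational (level 7); '==' is equality (level 6)
Higher level binds tighter
'>' has higher precedence than '=='


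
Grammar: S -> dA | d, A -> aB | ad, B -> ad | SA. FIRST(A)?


Per alternative of A: FIRST(aB) = {a}; FIRST(ad) = {a}
FIRST(A) = {a}


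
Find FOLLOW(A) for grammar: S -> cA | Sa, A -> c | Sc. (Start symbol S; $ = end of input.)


$ ∈ FOLLOW(S). For each A -> αBβ: add FIRST(β)\{ε} to FOLLOW(B); if β nullable, add FOLLOW(A).
FOLLOW(A) = {$, a, c}


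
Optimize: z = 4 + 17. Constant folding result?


4 + 17 = 21 at compile time
Optimized: z = 21


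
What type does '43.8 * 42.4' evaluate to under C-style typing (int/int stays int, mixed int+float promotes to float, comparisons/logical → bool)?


Operand types: float * float
Rule: mixed int/float promotes to float; int/int stays int
Result type: float


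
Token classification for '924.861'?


Pattern: digits with a decimal point
Type: FLOAT_LITERAL


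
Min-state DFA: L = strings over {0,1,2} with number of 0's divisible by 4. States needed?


Track (count of 0) mod 4: states 0..3, accept at 0
Minimal DFA: 4 states


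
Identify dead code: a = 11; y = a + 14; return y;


a is read by y's definition; y is returned
No dead code
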